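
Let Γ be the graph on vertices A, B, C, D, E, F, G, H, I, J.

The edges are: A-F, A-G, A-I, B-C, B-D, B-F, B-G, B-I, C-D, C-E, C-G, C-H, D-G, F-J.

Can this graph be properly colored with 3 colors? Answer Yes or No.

No

B, C, D, G are pairwise adjacent (a clique of size 4), so at least 4 colors are needed.
So 3 colors are not enough.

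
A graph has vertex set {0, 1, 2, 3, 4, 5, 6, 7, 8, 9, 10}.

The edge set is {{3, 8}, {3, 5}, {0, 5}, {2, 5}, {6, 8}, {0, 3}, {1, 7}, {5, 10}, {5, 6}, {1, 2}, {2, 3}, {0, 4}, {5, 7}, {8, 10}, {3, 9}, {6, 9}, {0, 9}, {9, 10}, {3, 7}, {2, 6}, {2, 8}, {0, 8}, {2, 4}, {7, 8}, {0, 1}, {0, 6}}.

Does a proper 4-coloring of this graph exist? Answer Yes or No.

Yes

The chromatic number is 3. 2, 6, 8 are pairwise adjacent, so at least 3 colors are needed.
3 colors suffice: color red → {0, 2, 7, 10}; color blue → {1, 4, 5, 8, 9}; color green → {3, 6}.
Since 4 ≥ 3, a proper 4-coloring certainly exists.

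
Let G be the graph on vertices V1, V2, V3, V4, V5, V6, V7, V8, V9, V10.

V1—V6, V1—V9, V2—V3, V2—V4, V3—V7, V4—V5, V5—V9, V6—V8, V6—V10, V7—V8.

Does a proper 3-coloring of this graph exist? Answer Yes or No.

Yes

The chromatic number is 3. The cycle V7-V3-V2-V4-V5-V9-V1-V6-V8-V7 has odd length 9, so it cannot be 2-colored; at least 3 colors are needed.
One proper 3-coloring: V1=green, V2=blue, V3=red, V4=green, V5=red, V6=red, V7=blue, V8=green, V9=blue, V10=blue.
That is already a proper 3-coloring.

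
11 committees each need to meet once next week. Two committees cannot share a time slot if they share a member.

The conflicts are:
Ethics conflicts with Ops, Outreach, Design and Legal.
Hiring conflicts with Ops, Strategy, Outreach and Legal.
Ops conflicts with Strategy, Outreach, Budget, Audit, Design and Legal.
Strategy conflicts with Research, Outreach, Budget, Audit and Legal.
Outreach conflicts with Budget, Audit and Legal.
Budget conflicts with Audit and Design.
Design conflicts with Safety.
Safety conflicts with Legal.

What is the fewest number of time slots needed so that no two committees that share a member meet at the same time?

5

Ops, Strategy, Outreach, Budget, Audit all conflict with each other, so at least 5 time slots are needed.
Using 5 time slots: Ethics=5, Hiring=5, Ops=1, Strategy=2, Research=1, Outreach=3, Budget=4, Audit=5, Design=2, Safety=1, Legal=4. Each listed conflict is separated.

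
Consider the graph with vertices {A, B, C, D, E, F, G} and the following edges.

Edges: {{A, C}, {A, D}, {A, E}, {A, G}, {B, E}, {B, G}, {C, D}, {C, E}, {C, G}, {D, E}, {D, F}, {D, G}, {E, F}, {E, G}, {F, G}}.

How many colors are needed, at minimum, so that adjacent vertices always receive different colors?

A, C, D, E, G are pairwise adjacent (a clique of size 5), so at least 5 colors are needed.
5 colors suffice: color 1 → {G}; color 2 → {E}; color 3 → {B, D}; color 4 → {A, F}; color 5 → {C}. No two adjacent vertices share a color.

5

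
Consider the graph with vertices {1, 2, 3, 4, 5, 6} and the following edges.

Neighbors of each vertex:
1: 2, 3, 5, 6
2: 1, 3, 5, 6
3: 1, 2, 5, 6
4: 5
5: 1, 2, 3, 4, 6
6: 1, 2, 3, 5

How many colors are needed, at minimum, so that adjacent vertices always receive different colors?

5

1, 2, 3, 5, 6 are pairwise adjacent (a clique of size 5), so at least 5 colors are needed.
One proper 5-coloring: 1=e, 2=c, 3=d, 4=b, 5=a, 6=b. Each edge has distinct colors on its endpoints.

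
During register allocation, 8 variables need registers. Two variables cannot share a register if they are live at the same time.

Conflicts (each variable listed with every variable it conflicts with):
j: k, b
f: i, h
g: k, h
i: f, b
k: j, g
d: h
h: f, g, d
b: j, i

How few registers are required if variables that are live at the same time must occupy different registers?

3

The cycle h-f-i-b-j-k-g-h has odd length 7, so it cannot be 2-colored; at least 3 registers are needed.
3 registers suffice: register 1 → {k, h, b}; register 2 → {j, f, g, d}; register 3 → {i}. Every pair that conflicts lands in different registers.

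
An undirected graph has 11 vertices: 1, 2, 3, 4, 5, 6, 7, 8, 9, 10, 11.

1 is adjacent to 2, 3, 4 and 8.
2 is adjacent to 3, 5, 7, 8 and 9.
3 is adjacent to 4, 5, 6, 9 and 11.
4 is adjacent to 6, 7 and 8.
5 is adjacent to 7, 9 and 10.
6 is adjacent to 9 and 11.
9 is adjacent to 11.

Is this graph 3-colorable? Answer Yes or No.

No

3, 6, 9, 11 are mutually adjacent (a clique of size 4), so at least 4 colors are needed.
So 3 colors are not enough.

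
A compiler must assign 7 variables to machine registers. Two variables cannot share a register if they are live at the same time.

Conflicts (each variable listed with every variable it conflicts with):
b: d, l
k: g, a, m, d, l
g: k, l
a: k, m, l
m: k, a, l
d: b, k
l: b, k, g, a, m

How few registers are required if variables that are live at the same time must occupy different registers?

k, a, m, l pairwise conflict, so at least 4 registers are needed.
4 registers suffice: b=2, k=2, g=3, a=4, m=3, d=1, l=1. Each listed conflict is separated.

4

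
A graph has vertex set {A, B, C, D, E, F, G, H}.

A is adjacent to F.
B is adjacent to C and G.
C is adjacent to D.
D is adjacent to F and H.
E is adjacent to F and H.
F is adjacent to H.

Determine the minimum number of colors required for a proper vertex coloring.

E, F, H are pairwise adjacent, so at least 3 colors are needed.
3 colors suffice: color 1 → {C, F, G}; color 2 → {A, B, H}; color 3 → {D, E}. Every edge joins two different colors.

3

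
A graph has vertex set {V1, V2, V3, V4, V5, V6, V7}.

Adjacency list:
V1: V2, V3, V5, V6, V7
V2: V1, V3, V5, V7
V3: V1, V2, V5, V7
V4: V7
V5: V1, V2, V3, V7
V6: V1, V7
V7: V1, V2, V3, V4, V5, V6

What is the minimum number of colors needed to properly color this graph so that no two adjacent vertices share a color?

5

V1, V2, V3, V5, V7 form a clique, so at least 5 colors are needed.
5 colors suffice: color 1 → {V7}; color 2 → {V1, V4}; color 3 → {V3, V6}; color 4 → {V5}; color 5 → {V2}. Each edge has distinct colors on its endpoints.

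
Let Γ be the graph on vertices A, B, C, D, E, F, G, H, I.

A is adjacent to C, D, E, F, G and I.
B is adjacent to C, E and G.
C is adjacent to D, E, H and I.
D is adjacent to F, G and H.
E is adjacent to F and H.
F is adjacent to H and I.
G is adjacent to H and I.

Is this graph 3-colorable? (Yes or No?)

The chromatic number is 3. A, G, I are pairwise adjacent, so at least 3 colors are needed.
3 colors suffice: color 1 → {A, B, H}; color 2 → {C, F, G}; color 3 → {D, E, I}.
That is already a proper 3-coloring.

Yes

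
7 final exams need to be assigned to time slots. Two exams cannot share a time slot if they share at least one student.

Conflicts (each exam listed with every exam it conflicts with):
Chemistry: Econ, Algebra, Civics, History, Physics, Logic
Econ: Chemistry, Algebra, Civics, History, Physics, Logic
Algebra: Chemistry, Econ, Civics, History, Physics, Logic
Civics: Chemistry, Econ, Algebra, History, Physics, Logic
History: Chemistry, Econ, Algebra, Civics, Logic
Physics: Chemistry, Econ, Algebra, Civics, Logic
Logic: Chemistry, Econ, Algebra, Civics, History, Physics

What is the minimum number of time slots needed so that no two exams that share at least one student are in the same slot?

6

Chemistry, Econ, Algebra, Civics, Physics, Logic are mutually in conflict, so at least 6 time slots are needed.
6 time slots suffice: time slot 1 → {Logic}; time slot 2 → {Econ}; time slot 3 → {Civics}; time slot 4 → {Chemistry}; time slot 5 → {Algebra}; time slot 6 → {History, Physics}. No two conflicting exams share a time slot.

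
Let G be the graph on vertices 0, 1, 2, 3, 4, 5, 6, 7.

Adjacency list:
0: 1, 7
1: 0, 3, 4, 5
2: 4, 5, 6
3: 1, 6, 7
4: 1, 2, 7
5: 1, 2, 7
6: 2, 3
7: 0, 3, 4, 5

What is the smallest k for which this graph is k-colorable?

3

The cycle 2-4-1-3-6-2 has odd length 5, so it cannot be 2-colored; at least 3 colors are needed.
3 colors suffice: color a → {1, 2, 7}; color b → {0, 3, 4, 5}; color c → {6}. No two adjacent vertices share a color.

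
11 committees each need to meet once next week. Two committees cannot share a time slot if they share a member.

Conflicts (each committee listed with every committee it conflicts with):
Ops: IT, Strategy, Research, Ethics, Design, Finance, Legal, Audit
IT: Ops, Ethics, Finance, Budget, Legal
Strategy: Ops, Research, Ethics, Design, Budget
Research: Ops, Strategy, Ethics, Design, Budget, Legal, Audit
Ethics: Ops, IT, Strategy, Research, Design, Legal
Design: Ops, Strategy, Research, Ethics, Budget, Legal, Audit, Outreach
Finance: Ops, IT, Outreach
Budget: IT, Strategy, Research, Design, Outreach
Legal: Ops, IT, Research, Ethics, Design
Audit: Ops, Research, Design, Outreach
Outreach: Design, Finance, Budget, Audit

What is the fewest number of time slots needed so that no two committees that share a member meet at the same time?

Ops, Strategy, Research, Ethics, Design pairwise conflict, so at least 5 time slots are needed.
5 time slots suffice: time slot 1 → {IT, Design}; time slot 2 → {Ops, Budget}; time slot 3 → {Research, Outreach}; time slot 4 → {Ethics, Finance, Audit}; time slot 5 → {Strategy, Legal}. No two conflicting committees share a time slot.

5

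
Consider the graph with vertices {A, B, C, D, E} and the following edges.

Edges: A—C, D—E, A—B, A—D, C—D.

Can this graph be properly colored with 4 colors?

The chromatic number is 3. A, C, D form a triangle, so at least 3 colors are needed.
3 colors suffice: color 1 → {A, E}; color 2 → {B, D}; color 3 → {C}.
Since 4 ≥ 3, a proper 4-coloring certainly exists.

Yes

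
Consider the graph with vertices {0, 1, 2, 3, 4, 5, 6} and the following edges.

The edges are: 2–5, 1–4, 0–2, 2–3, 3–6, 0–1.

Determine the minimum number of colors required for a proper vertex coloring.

2

3 and 6 are adjacent, so at least 2 colors are needed.
A valid assignment using 2 colors: 0=b, 1=a, 2=a, 3=b, 4=b, 5=b, 6=a. No two adjacent vertices share a color.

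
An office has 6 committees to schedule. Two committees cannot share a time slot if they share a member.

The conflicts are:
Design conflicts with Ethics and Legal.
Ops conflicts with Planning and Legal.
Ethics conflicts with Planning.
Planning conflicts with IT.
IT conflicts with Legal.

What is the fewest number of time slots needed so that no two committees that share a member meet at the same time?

3

The cycle Ethics-Design-Legal-Ops-Planning-Ethics has odd length 5, so it cannot be 2-colored; at least 3 time slots are needed.
3 time slots suffice: Design=2, Ops=2, Ethics=3, Planning=1, IT=2, Legal=1. Each listed conflict is separated.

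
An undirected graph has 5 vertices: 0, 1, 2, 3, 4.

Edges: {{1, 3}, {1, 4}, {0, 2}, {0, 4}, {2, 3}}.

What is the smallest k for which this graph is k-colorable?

3

The cycle 4-1-3-2-0-4 has odd length 5, so it cannot be 2-colored; at least 3 colors are needed.
A valid assignment using 3 colors: 0=red, 1=green, 2=blue, 3=red, 4=blue. Every edge joins two different colors.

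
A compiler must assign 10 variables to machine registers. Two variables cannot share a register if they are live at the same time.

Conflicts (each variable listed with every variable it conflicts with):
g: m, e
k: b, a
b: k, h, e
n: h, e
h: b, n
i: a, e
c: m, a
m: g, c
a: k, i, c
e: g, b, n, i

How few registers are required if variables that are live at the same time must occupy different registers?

The cycle a-i-e-b-k-a has odd length 5, so it cannot be 2-colored; at least 3 registers are needed.
3 registers suffice: register 1 → {h, m, a, e}; register 2 → {g, b, n, i, c}; register 3 → {k}. No two conflicting variables share a register.

3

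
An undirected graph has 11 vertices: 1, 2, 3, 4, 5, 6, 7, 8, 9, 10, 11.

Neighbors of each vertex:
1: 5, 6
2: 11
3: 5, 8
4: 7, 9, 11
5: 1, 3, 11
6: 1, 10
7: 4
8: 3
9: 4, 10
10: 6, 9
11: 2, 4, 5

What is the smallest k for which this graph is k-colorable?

3

The cycle 10-6-1-5-11-4-9-10 has odd length 7, so it cannot be 2-colored; at least 3 colors are needed.
3 colors suffice: color a → {2, 4, 5, 8, 10}; color b → {3, 6, 7, 9, 11}; color c → {1}. Every edge joins two different colors.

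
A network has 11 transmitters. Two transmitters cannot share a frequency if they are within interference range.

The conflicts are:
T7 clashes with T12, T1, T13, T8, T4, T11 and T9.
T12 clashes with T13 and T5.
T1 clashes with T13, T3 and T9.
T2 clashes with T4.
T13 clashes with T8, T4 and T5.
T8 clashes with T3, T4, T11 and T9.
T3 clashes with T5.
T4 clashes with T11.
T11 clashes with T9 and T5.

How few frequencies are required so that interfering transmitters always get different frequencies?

T7, T8, T11, T9 all conflict with each other, so at least 4 frequencies are needed.
Using 4 frequencies: T7=1, T12=3, T1=3, T2=1, T13=2, T8=3, T3=2, T4=4, T11=2, T9=4, T5=1. No two conflicting transmitters share a frequency.

4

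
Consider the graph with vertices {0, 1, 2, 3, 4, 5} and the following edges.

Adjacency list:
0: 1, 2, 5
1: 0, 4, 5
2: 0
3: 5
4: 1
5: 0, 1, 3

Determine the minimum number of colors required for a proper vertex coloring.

0, 1, 5 are mutually adjacent, so at least 3 colors are needed.
3 colors suffice: color a → {1, 2, 3}; color b → {0, 4}; color c → {5}. Every edge joins two different colors.

3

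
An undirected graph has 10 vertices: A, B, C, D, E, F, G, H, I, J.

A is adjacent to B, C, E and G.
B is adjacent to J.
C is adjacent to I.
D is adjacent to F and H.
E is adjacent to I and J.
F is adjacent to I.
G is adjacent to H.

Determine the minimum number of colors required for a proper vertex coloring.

3

The cycle A-C-I-F-D-H-G-A has odd length 7, so it cannot be 2-colored; at least 3 colors are needed.
3 colors suffice: color 1 → {A, H, I, J}; color 2 → {B, C, E, F, G}; color 3 → {D}. No two adjacent vertices share a color.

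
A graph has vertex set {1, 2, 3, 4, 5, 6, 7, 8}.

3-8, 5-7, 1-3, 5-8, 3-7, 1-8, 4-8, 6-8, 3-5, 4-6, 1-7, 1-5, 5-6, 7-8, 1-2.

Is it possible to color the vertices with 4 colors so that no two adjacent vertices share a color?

1, 3, 5, 7, 8 are mutually adjacent (a clique of size 5), so at least 5 colors are needed.
So 4 colors are not enough.

No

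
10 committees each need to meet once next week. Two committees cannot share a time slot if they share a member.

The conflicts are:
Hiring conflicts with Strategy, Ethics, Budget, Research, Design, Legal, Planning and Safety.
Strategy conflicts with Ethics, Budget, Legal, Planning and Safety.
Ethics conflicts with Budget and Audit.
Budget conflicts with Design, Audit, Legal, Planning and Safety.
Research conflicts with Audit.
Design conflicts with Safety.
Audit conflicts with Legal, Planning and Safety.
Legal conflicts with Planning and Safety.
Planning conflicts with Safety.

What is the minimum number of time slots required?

Hiring, Strategy, Budget, Legal, Planning, Safety pairwise conflict, so at least 6 time slots are needed.
A valid assignment using 6 time slots: Hiring=2, Strategy=5, Ethics=3, Budget=1, Research=1, Design=4, Audit=2, Legal=4, Planning=6, Safety=3. No two conflicting committees share a time slot.

6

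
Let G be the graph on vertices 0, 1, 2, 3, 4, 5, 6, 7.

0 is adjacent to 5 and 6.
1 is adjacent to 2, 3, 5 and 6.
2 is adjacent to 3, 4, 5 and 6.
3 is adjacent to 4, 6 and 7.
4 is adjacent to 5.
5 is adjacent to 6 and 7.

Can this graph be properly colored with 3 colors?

1, 2, 5, 6 are pairwise adjacent (a clique of size 4), so at least 4 colors are needed.
So 3 colors are not enough.

No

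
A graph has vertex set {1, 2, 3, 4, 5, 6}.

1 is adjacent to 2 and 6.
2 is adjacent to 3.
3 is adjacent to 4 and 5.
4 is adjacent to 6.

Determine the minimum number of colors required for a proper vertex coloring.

The cycle 6-4-3-2-1-6 has odd length 5, so it cannot be 2-colored; at least 3 colors are needed.
3 colors suffice: color a → {1, 3}; color b → {2, 5, 6}; color c → {4}. No two adjacent vertices share a color.

3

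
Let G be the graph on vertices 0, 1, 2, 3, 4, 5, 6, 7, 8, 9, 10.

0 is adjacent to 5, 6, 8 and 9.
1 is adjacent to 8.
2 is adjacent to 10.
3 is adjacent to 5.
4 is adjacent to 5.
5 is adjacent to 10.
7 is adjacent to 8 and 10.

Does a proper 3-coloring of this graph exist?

The chromatic number is 3. The cycle 7-8-0-5-10-7 has odd length 5, so it cannot be 2-colored; at least 3 colors are needed.
One proper 3-coloring: 0=a, 1=a, 2=b, 3=a, 4=a, 5=b, 6=b, 7=c, 8=b, 9=b, 10=a.
That is already a proper 3-coloring.

Yes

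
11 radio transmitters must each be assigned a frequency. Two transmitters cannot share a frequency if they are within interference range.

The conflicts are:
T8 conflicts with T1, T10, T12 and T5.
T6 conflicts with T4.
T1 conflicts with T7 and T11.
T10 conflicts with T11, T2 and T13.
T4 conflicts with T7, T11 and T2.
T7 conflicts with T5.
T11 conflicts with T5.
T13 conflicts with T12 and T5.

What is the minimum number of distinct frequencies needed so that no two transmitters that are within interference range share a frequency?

T8 and T10 conflict, so at least 2 frequencies are needed.
2 frequencies suffice: frequency 1 → {T1, T10, T4, T12, T5}; frequency 2 → {T8, T6, T7, T11, T2, T13}. Every pair that conflicts lands in different frequencies.

2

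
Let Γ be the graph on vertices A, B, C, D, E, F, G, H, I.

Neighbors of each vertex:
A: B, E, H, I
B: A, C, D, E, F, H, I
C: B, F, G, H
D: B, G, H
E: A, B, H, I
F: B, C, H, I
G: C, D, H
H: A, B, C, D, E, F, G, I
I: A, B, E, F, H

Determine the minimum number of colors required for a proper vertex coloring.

A, B, E, H, I form a clique, so at least 5 colors are needed.
5 colors suffice: color red → {H}; color blue → {B, G}; color green → {C, D, I}; color yellow → {A, F}; color purple → {E}. Every edge joins two different colors.

5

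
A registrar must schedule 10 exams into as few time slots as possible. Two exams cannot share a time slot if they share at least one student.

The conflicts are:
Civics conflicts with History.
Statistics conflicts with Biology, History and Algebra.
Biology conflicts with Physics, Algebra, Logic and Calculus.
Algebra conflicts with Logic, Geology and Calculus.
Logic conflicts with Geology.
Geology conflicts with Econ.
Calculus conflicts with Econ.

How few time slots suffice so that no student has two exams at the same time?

Algebra, Logic, Geology are mutually in conflict, so at least 3 time slots are needed.
3 time slots suffice: Civics=2, Statistics=3, Biology=1, History=1, Physics=2, Algebra=2, Logic=3, Geology=1, Calculus=3, Econ=2. No two conflicting exams share a time slot.

3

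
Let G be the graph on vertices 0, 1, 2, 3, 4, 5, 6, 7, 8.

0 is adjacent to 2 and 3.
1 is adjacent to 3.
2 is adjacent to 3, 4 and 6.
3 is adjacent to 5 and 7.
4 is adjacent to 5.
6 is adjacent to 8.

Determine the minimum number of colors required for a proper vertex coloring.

0, 2, 3 are mutually adjacent, so at least 3 colors are needed.
3 colors suffice: color a → {3, 4, 6}; color b → {1, 2, 5, 7, 8}; color c → {0}. Each edge has distinct colors on its endpoints.

3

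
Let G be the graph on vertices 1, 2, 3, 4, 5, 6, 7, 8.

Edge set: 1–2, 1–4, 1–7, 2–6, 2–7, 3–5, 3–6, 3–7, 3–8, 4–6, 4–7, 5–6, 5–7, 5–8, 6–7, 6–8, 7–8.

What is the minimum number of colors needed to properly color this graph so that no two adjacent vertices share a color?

5

3, 5, 6, 7, 8 are pairwise adjacent (a clique of size 5), so at least 5 colors are needed.
5 colors suffice: color a → {7}; color b → {1, 6}; color c → {2, 4, 8}; color d → {5}; color e → {3}. No two adjacent vertices share a color.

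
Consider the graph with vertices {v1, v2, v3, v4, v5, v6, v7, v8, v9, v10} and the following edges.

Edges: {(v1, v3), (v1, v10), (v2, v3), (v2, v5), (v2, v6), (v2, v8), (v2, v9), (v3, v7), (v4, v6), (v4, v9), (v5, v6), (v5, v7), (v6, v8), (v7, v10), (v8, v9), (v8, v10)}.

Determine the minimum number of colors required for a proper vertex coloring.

v2, v6, v8 are pairwise adjacent, so at least 3 colors are needed.
3 colors suffice: color 1 → {v1, v2, v4, v7}; color 2 → {v3, v5, v8}; color 3 → {v6, v9, v10}. No two adjacent vertices share a color.

3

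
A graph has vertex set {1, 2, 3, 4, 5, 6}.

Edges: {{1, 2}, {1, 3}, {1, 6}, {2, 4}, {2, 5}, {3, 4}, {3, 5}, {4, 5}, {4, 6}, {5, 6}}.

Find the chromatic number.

3, 4, 5 are mutually adjacent, so at least 3 colors are needed.
3 colors suffice: color red → {1, 5}; color blue → {4}; color green → {2, 3, 6}. No two adjacent vertices share a color.

3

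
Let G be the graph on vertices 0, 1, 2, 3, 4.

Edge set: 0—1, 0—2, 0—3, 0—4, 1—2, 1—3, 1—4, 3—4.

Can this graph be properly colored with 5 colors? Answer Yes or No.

Yes

The chromatic number is 4. 0, 1, 3, 4 form a clique, so at least 4 colors are needed.
4 colors suffice: color red → {0}; color blue → {1}; color green → {2, 3}; color yellow → {4}.
Since 5 ≥ 4, a proper 5-coloring certainly exists.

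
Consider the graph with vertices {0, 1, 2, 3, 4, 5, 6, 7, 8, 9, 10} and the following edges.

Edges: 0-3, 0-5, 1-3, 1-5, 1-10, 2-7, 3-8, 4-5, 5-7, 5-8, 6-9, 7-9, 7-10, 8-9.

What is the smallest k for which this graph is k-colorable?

2

0 and 5 are adjacent, so at least 2 colors are needed.
2 colors suffice: color a → {2, 3, 5, 9, 10}; color b → {0, 1, 4, 6, 7, 8}. Each edge has distinct colors on its endpoints.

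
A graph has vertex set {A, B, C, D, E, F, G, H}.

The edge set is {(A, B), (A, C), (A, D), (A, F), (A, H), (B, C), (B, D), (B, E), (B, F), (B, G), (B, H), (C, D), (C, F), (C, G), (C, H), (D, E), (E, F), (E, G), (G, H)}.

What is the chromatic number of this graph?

A, B, C, F form a clique, so at least 4 colors are needed.
A valid assignment using 4 colors: A=3, B=1, C=2, D=4, E=2, F=4, G=3, H=4. No two adjacent vertices share a color.

4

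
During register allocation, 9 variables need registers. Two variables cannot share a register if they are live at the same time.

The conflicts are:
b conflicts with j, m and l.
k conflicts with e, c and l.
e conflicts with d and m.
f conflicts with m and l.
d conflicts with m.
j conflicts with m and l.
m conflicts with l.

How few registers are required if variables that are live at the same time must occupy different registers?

4

b, j, m, l pairwise conflict, so at least 4 registers are needed.
A valid assignment using 4 registers: b=4, k=1, e=2, f=3, c=2, d=3, j=3, m=1, l=2. Every pair that conflicts lands in different registers.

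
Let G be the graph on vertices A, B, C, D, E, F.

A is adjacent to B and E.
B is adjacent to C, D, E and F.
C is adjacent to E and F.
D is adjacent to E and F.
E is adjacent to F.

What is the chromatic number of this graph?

4

B, C, E, F are pairwise adjacent (a clique of size 4), so at least 4 colors are needed.
One proper 4-coloring: A=green, B=red, C=yellow, D=yellow, E=blue, F=green. Every edge joins two different colors.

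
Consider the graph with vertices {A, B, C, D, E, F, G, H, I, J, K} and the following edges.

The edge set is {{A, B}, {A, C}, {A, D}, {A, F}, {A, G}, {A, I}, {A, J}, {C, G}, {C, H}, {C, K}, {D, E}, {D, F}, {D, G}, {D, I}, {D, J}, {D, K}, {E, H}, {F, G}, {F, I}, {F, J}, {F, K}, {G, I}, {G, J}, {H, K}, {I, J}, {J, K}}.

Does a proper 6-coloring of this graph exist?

Yes

The chromatic number is 6. A, D, F, G, I, J are mutually adjacent (a clique of size 6), so at least 6 colors are needed.
6 colors suffice: color 1 → {B, C, D}; color 2 → {A, E, K}; color 3 → {F, H}; color 4 → {J}; color 5 → {G}; color 6 → {I}.
That is already a proper 6-coloring.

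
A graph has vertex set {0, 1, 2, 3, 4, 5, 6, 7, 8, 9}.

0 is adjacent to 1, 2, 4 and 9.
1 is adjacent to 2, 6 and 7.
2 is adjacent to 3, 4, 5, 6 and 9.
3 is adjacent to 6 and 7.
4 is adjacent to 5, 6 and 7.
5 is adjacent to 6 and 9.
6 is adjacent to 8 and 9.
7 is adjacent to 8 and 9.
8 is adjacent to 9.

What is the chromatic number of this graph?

4

2, 4, 5, 6 form a clique, so at least 4 colors are needed.
4 colors suffice: color red → {2, 7}; color blue → {0, 6}; color green → {1, 3, 4, 9}; color yellow → {5, 8}. Every edge joins two different colors.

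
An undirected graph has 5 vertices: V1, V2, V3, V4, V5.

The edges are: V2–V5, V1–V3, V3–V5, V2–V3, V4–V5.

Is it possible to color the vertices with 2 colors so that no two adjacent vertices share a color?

No

V2, V3, V5 form a triangle, so at least 3 colors are needed.
So 2 colors are not enough.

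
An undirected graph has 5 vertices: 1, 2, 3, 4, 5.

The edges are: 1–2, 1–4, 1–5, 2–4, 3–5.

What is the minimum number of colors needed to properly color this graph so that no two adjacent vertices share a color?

3

1, 2, 4 are mutually adjacent, so at least 3 colors are needed.
3 colors suffice: 1=a, 2=c, 3=a, 4=b, 5=b. Every edge joins two different colors.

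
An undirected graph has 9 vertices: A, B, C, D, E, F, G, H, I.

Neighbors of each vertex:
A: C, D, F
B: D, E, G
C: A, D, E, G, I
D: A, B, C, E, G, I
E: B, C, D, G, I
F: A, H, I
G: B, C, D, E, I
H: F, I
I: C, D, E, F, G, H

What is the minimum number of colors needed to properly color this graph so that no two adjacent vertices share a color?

C, D, E, G, I are pairwise adjacent (a clique of size 5), so at least 5 colors are needed.
5 colors suffice: color 1 → {A, B, I}; color 2 → {D, F}; color 3 → {G, H}; color 4 → {E}; color 5 → {C}. Each edge has distinct colors on its endpoints.

5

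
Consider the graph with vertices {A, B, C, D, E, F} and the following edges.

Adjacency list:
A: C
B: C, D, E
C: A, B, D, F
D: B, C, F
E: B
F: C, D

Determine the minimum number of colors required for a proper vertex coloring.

3

B, C, D are pairwise adjacent, so at least 3 colors are needed.
3 colors suffice: color 1 → {C, E}; color 2 → {A, B, F}; color 3 → {D}. No two adjacent vertices share a color.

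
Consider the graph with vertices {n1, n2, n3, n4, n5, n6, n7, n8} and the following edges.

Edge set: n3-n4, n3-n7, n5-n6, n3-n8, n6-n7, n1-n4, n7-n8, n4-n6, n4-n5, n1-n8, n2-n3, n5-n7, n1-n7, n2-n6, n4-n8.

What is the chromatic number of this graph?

3

n4, n5, n6 are mutually adjacent, so at least 3 colors are needed.
3 colors suffice: n1=2, n2=1, n3=2, n4=1, n5=3, n6=2, n7=1, n8=3. No two adjacent vertices share a color.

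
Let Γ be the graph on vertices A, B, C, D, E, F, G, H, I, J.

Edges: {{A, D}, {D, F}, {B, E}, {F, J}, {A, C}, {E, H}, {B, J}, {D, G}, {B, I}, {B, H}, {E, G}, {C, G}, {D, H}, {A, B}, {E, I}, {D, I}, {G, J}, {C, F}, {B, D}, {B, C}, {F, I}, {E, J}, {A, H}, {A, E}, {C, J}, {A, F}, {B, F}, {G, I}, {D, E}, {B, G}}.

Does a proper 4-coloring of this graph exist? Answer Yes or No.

No

B, D, E, G, I are mutually adjacent (a clique of size 5), so at least 5 colors are needed.
So 4 colors are not enough.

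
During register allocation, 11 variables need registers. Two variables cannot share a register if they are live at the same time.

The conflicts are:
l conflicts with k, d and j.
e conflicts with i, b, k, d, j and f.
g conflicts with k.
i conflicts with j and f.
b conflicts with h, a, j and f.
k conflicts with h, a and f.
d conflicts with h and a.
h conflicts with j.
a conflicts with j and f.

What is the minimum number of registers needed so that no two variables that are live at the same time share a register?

b, h, j are mutually in conflict, so at least 3 registers are needed.
3 registers suffice: l=2, e=2, g=1, i=3, b=3, k=3, d=1, h=2, a=2, j=1, f=1. Each listed conflict is separated.

3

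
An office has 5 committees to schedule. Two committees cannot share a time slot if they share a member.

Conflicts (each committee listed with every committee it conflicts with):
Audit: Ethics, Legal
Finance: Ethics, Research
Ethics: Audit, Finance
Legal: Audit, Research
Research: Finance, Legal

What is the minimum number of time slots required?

3

The cycle Research-Finance-Ethics-Audit-Legal-Research has odd length 5, so it cannot be 2-colored; at least 3 time slots are needed.
3 time slots suffice: time slot 1 → {Ethics, Research}; time slot 2 → {Finance, Legal}; time slot 3 → {Audit}. Each listed conflict is separated.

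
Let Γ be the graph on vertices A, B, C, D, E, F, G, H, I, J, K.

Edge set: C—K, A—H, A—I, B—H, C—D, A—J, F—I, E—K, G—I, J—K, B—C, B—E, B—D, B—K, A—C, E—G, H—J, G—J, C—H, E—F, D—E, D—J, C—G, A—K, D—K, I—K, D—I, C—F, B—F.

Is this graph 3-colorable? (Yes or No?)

B, D, E, K are mutually adjacent (a clique of size 4), so at least 4 colors are needed.
So 3 colors are not enough.

No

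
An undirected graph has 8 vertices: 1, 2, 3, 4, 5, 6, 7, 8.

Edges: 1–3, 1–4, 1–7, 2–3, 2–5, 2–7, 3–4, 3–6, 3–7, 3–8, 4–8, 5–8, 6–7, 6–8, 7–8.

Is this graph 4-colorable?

The chromatic number is 4. 3, 6, 7, 8 form a clique, so at least 4 colors are needed.
4 colors suffice: color a → {3, 5}; color b → {1, 2, 8}; color c → {4, 7}; color d → {6}.
That is already a proper 4-coloring.

Yes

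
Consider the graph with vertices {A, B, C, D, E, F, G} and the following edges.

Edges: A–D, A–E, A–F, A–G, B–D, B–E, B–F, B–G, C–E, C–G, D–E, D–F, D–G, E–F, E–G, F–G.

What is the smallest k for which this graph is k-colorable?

B, D, E, F, G are pairwise adjacent (a clique of size 5), so at least 5 colors are needed.
5 colors suffice: A=5, B=5, C=3, D=3, E=2, F=4, G=1. Every edge joins two different colors.

5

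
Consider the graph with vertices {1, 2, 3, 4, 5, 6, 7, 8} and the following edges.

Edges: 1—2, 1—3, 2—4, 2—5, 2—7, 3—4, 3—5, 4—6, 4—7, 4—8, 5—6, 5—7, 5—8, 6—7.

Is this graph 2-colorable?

2, 5, 7 are mutually adjacent, so at least 3 colors are needed.
So 2 colors are not enough.

No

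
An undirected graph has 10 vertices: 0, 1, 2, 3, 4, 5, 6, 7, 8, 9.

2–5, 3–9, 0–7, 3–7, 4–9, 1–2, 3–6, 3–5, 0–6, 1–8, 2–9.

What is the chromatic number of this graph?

1 and 2 are adjacent, so at least 2 colors are needed.
2 colors suffice: color a → {0, 2, 3, 4, 8}; color b → {1, 5, 6, 7, 9}. Every edge joins two different colors.

2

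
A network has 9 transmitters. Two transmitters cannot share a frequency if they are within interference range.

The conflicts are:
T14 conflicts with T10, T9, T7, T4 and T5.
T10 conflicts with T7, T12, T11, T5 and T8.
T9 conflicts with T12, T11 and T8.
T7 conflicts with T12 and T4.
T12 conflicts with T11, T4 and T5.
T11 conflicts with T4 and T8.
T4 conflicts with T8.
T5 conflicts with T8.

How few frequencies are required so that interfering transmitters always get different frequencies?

3

T14, T10, T5 pairwise conflict, so at least 3 frequencies are needed.
Using 3 frequencies: T14=2, T10=1, T9=1, T7=3, T12=2, T11=3, T4=1, T5=3, T8=2. Each listed conflict is separated.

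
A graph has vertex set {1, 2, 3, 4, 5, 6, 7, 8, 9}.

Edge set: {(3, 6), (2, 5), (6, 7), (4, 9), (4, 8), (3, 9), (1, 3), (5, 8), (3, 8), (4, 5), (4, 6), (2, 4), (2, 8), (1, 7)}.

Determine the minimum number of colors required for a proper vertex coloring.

2, 4, 5, 8 are mutually adjacent (a clique of size 4), so at least 4 colors are needed.
One proper 4-coloring: 1=b, 2=c, 3=a, 4=a, 5=d, 6=b, 7=a, 8=b, 9=b. No two adjacent vertices share a color.

4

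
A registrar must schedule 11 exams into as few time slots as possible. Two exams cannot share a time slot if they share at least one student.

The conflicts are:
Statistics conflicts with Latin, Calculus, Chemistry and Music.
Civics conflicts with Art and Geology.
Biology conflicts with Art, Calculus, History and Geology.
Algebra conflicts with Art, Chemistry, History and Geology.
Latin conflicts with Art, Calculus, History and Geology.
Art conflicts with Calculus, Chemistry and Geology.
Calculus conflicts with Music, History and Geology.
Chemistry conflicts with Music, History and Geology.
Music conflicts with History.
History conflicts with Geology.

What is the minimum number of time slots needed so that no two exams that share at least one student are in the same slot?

Biology, Calculus, History, Geology all conflict with each other, so at least 4 time slots are needed.
A valid assignment using 4 time slots: Statistics=1, Civics=3, Biology=4, Algebra=4, Latin=4, Art=2, Calculus=3, Chemistry=3, Music=4, History=2, Geology=1. Every pair that conflicts lands in different time slots.

4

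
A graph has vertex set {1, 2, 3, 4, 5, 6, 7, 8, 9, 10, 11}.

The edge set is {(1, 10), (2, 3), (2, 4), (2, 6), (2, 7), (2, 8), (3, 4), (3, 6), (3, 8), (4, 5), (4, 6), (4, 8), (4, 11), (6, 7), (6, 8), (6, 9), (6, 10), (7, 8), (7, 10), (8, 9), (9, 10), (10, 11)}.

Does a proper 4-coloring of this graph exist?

No

2, 3, 4, 6, 8 are mutually adjacent (a clique of size 5), so at least 5 colors are needed.
So 4 colors are not enough.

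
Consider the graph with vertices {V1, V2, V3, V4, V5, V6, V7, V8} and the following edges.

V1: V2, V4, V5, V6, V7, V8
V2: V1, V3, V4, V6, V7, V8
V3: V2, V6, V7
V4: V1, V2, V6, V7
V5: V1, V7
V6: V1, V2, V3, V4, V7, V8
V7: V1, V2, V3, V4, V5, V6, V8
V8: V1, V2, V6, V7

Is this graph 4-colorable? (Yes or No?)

V1, V2, V6, V7, V8 are mutually adjacent (a clique of size 5), so at least 5 colors are needed.
So 4 colors are not enough.

No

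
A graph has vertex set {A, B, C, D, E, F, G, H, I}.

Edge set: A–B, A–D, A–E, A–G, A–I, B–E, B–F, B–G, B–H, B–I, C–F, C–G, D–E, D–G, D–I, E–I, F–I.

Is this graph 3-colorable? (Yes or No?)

A, D, E, I are pairwise adjacent (a clique of size 4), so at least 4 colors are needed.
So 3 colors are not enough.

No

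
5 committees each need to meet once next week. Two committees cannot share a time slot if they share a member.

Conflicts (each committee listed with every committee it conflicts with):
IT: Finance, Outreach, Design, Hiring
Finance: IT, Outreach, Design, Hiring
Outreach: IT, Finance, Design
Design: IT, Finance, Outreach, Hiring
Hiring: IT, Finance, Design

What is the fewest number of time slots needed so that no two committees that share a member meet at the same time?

IT, Finance, Design, Hiring are mutually in conflict, so at least 4 time slots are needed.
Using 4 time slots: IT=2, Finance=3, Outreach=4, Design=1, Hiring=4. Each listed conflict is separated.

4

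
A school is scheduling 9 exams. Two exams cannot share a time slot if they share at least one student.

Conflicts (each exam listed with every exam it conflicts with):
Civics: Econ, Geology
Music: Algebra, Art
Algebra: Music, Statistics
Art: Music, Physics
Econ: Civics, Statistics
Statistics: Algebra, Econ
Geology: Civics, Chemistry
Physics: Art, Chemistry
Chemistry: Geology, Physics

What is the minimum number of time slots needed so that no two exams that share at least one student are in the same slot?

3

The cycle Geology-Chemistry-Physics-Art-Music-Algebra-Statistics-Econ-Civics-Geology has odd length 9, so it cannot be 2-colored; at least 3 time slots are needed.
3 time slots suffice: Civics=2, Music=1, Algebra=2, Art=2, Econ=3, Statistics=1, Geology=1, Physics=1, Chemistry=2. Every pair that conflicts lands in different time slots.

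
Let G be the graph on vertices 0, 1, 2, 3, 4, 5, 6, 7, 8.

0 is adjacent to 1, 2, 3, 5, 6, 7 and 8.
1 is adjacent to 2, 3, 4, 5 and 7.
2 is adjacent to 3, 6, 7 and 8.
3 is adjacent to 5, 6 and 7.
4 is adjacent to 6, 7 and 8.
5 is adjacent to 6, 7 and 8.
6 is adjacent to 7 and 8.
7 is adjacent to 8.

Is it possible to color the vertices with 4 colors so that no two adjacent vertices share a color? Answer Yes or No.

No

0, 5, 6, 7, 8 form a clique, so at least 5 colors are needed.
So 4 colors are not enough.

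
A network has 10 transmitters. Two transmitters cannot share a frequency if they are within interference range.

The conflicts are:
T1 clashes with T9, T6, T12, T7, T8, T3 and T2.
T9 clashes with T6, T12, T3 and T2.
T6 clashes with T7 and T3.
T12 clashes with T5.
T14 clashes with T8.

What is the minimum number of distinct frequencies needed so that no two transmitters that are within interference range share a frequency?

T1, T9, T6, T3 all conflict with each other, so at least 4 frequencies are needed.
Using 4 frequencies: T1=1, T9=2, T6=3, T12=3, T14=1, T5=1, T7=2, T8=2, T3=4, T2=3. No two conflicting transmitters share a frequency.

4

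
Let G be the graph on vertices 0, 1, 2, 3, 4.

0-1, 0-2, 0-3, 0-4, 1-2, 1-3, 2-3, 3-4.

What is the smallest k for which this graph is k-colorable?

0, 1, 2, 3 are mutually adjacent (a clique of size 4), so at least 4 colors are needed.
One proper 4-coloring: 0=a, 1=c, 2=d, 3=b, 4=c. No two adjacent vertices share a color.

4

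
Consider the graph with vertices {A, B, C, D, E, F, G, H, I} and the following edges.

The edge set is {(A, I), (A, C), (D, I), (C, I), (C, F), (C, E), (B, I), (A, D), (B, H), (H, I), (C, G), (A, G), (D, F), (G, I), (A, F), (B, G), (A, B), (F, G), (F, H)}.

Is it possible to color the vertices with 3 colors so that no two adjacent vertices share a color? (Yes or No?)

A, B, G, I form a clique, so at least 4 colors are needed.
So 3 colors are not enough.

No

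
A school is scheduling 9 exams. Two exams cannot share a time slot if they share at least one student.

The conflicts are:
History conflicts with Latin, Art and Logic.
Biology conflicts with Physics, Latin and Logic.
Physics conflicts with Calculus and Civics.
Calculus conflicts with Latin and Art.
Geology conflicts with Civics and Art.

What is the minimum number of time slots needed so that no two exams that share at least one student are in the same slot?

The cycle Civics-Physics-Calculus-Art-Geology-Civics has odd length 5, so it cannot be 2-colored; at least 3 time slots are needed.
3 time slots suffice: time slot 1 → {Physics, Latin, Art, Logic}; time slot 2 → {History, Biology, Calculus, Civics}; time slot 3 → {Geology}. No two conflicting exams share a time slot.

3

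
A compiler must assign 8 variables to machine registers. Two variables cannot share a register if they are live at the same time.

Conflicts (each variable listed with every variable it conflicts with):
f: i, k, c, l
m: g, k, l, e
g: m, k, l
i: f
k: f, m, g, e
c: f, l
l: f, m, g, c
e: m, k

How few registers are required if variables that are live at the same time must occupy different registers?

3

m, g, l all conflict with each other, so at least 3 registers are needed.
Using 3 registers: f=1, m=1, g=3, i=2, k=2, c=3, l=2, e=3. Each listed conflict is separated.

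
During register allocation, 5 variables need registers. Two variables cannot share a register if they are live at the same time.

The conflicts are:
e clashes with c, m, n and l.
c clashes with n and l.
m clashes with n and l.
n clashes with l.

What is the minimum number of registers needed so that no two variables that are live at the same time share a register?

4

e, c, n, l pairwise conflict, so at least 4 registers are needed.
4 registers suffice: register 1 → {n}; register 2 → {e}; register 3 → {l}; register 4 → {c, m}. Every pair that conflicts lands in different registers.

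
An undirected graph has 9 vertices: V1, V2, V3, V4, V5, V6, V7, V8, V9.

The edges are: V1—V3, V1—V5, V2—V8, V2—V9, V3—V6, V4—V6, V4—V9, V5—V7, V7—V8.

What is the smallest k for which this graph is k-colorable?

3

The cycle V4-V9-V2-V8-V7-V5-V1-V3-V6-V4 has odd length 9, so it cannot be 2-colored; at least 3 colors are needed.
3 colors suffice: color 1 → {V3, V7, V9}; color 2 → {V2, V4, V5}; color 3 → {V1, V6, V8}. No two adjacent vertices share a color.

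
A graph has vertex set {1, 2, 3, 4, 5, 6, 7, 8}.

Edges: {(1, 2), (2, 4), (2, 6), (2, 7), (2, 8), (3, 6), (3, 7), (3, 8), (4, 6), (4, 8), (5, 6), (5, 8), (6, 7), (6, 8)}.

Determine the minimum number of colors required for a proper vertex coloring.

2, 4, 6, 8 form a clique, so at least 4 colors are needed.
4 colors suffice: color a → {1, 6}; color b → {7, 8}; color c → {2, 3, 5}; color d → {4}. No two adjacent vertices share a color.

4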